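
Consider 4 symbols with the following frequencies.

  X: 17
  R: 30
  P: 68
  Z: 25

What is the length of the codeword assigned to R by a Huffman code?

Build the tree from the bottom:
merge X(17) and Z(25): 42
merge R(30) and 42: 72
merge P(68) and 72: 140
The subtree containing R is merged 2 times, so code length = 2.

2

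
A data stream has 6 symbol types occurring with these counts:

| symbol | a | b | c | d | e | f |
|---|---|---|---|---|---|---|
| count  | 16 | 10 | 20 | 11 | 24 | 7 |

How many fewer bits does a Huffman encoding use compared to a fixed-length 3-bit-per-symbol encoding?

Fixed-length: 3 bits × 88 symbols = 264 bits.
Huffman merges:
combine f(7), b(10) → 17
combine d(11), a(16) → 27
combine 17, c(20) → 37
combine e(24), 27 → 51
combine 37, 51 → 88
Huffman total = 17 + 27 + 37 + 51 + 88 = 220 bits.
Saving = 264 − 220 = 44 bits.

44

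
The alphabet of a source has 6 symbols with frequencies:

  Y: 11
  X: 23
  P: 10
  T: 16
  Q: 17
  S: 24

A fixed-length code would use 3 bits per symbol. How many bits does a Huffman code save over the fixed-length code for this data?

47

Fixed-length: 3 bits × 101 symbols = 303 bits.
Huffman merges:
merge P(10) and Y(11): 21
merge T(16) and Q(17): 33
merge 21 and X(23): 44
merge S(24) and 33: 57
merge 44 and 57: 101
Huffman total = 21 + 33 + 44 + 57 + 101 = 256 bits.
Saving = 303 − 256 = 47 bits.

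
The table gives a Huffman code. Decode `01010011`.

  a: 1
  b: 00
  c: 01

ccbaa

Read left to right; each codeword is recognised as soon as it completes (prefix code):
  01→c | 01→c | 00→b | 1→a | 1→a
Decoded message: ccbaa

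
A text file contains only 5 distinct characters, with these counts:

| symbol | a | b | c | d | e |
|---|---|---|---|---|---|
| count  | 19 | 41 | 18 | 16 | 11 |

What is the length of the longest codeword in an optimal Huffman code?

Merge the two lowest-weight nodes at each step:
e(11) + d(16) → 27
c(18) + a(19) → 37
27 + 37 → 64
b(41) + 64 → 105
The first pair merged (e, d) ends up deepest, at depth 3.

3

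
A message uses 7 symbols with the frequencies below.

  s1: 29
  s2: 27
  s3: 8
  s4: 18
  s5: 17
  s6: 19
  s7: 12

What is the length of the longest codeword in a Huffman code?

4

Merge the two lowest-weight nodes at each step:
merge s3(8) and s7(12): 20
merge s5(17) and s4(18): 35
merge s6(19) and 20: 39
merge s2(27) and s1(29): 56
merge 35 and 39: 74
merge 56 and 74: 130
The first pair merged (s3, s7) ends up deepest, at depth 4.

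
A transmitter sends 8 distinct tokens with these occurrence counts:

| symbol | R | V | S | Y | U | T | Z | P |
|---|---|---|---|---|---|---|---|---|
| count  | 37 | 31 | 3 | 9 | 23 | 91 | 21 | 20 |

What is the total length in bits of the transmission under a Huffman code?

Merge the two smallest weights repeatedly:
S(3) + Y(9) → 12
12 + P(20) → 32
Z(21) + U(23) → 44
V(31) + 32 → 63
R(37) + 44 → 81
63 + 81 → 144
T(91) + 144 → 235
Total encoded bits = sum of merged weights = 12 + 32 + 44 + 63 + 81 + 144 + 235 = 611.

611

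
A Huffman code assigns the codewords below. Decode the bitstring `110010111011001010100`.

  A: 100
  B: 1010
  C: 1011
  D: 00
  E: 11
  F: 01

Read left to right; each codeword is recognised as soon as it completes (prefix code):
  11→E | 00→D | 1011→C | 1011→C | 00→D | 1010→B | 100→A
Decoded message: EDCCDBA

EDCCDBA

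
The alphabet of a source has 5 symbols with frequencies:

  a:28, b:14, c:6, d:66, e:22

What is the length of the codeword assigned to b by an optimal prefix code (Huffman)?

Repeatedly merge the two smallest:
c(6) + b(14) → 20
20 + e(22) → 42
a(28) + 42 → 70
d(66) + 70 → 136
b sits 4 levels below the root, so its codeword is 4 bits.

4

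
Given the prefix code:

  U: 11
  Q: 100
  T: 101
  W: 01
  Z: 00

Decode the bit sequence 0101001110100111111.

WWZUTZUUU

Read left to right; each codeword is recognised as soon as it completes (prefix code):
  01→W | 01→W | 00→Z | 11→U | 101→T | 00→Z | 11→U | 11→U | 11→U
Decoded message: WWZUTZUUU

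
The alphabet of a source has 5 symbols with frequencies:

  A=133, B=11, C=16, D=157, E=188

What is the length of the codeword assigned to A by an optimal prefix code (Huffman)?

3

Repeatedly merge the two smallest:
B(11) + C(16) → 27
27 + A(133) → 160
D(157) + 160 → 317
E(188) + 317 → 505
A sits 3 levels below the root, so its codeword is 3 bits.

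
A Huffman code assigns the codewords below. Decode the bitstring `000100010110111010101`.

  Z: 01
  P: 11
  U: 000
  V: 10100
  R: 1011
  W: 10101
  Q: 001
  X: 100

UXZZRWZ

Read left to right; each codeword is recognised as soon as it completes (prefix code):
  000→U | 100→X | 01→Z | 01→Z | 1011→R | 10101→W | 01→Z
Decoded message: UXZZRWZ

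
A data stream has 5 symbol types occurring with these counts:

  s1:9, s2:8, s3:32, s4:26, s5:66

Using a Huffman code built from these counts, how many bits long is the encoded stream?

276

Build the Huffman tree bottom-up:
merge s2(8) and s1(9): 17
merge 17 and s4(26): 43
merge s3(32) and 43: 75
merge s5(66) and 75: 141
Each symbol's bit-cost is frequency × depth; summing gives 276 bits (equivalently 17 + 43 + 75 + 141).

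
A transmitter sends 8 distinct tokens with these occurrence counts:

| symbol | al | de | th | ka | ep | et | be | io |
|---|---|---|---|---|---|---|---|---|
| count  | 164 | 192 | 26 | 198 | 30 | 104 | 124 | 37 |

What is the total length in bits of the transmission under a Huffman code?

Greedily combine the two least-frequent nodes:
th(26) + ep(30) → 56
io(37) + 56 → 93
93 + et(104) → 197
be(124) + al(164) → 288
de(192) + 197 → 389
ka(198) + 288 → 486
389 + 486 → 875
Each symbol's bit-cost is frequency × depth; summing gives 2384 bits (equivalently 56 + 93 + 197 + 288 + 389 + 486 + 875).

2384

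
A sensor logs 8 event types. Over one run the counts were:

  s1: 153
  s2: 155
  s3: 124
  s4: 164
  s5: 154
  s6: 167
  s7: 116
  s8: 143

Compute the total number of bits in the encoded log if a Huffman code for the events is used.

Build the Huffman tree bottom-up:
merge s7(116) and s3(124): 240
merge s8(143) and s1(153): 296
merge s5(154) and s2(155): 309
merge s4(164) and s6(167): 331
merge 240 and 296: 536
merge 309 and 331: 640
merge 536 and 640: 1176
The encoded length is the sum of every internal node's weight: 240 + 296 + 309 + 331 + 536 + 640 + 1176 = 3528 bits.

3528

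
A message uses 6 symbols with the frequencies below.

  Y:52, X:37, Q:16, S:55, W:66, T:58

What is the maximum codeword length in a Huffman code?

Merge the two lowest-weight nodes at each step:
merge Q(16) and X(37): 53
merge Y(52) and 53: 105
merge S(55) and T(58): 113
merge W(66) and 105: 171
merge 113 and 171: 284
The first pair merged (Q, X) ends up deepest, at depth 4.

4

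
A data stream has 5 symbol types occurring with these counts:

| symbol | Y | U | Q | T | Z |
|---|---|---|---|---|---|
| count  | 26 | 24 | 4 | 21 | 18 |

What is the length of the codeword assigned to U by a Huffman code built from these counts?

2

Repeatedly merge the two smallest:
merge Q(4) and Z(18): 22
merge T(21) and 22: 43
merge U(24) and Y(26): 50
merge 43 and 50: 93
U sits 2 levels below the root, so its codeword is 2 bits.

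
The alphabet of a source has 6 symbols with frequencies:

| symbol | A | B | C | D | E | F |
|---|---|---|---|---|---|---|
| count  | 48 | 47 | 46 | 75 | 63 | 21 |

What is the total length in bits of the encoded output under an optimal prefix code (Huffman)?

762

Merge the two smallest weights repeatedly:
F(21) + C(46) → 67
B(47) + A(48) → 95
E(63) + 67 → 130
D(75) + 95 → 170
130 + 170 → 300
Total encoded bits = sum of merged weights = 67 + 95 + 130 + 170 + 300 = 762.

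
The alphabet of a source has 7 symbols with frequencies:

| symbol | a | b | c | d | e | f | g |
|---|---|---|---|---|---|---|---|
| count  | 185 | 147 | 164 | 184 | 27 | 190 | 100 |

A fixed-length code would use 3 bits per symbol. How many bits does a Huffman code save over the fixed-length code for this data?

Fixed-length: 3 bits × 997 symbols = 2991 bits.
Huffman merges:
e(27) + g(100) → 127
127 + b(147) → 274
c(164) + d(184) → 348
a(185) + f(190) → 375
274 + 348 → 622
375 + 622 → 997
Huffman total = 127 + 274 + 348 + 375 + 622 + 997 = 2743 bits.
Saving = 2991 − 2743 = 248 bits.

248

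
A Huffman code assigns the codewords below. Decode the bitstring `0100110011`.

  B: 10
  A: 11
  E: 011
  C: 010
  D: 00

Read left to right; each codeword is recognised as soon as it completes (prefix code):
  010→C | 011→E | 00→D | 11→A
Decoded message: CEDA

CEDA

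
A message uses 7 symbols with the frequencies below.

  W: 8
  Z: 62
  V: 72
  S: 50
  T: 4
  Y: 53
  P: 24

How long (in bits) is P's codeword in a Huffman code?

Huffman merges, smallest pair first:
merge T(4) and W(8): 12
merge 12 and P(24): 36
merge 36 and S(50): 86
merge Y(53) and Z(62): 115
merge V(72) and 86: 158
merge 115 and 158: 273
P sits 4 levels below the root, so its codeword is 4 bits.

4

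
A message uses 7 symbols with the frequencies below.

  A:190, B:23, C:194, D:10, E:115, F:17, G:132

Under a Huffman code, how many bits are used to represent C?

2

Repeatedly merge the two smallest:
D(10) + F(17) → 27
B(23) + 27 → 50
50 + E(115) → 165
G(132) + 165 → 297
A(190) + C(194) → 384
297 + 384 → 681
The subtree containing C is merged 2 times, so code length = 2.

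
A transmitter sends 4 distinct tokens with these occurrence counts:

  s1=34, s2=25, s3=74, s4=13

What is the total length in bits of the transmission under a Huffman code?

256

Build the Huffman tree bottom-up:
s4(13) + s2(25) → 38
s1(34) + 38 → 72
72 + s3(74) → 146
The encoded length is the sum of every internal node's weight: 38 + 72 + 146 = 256 bits.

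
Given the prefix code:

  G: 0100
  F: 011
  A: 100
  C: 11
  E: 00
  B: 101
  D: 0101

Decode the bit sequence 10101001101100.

BGCFE

Read left to right; each codeword is recognised as soon as it completes (prefix code):
  101→B | 0100→G | 11→C | 011→F | 00→E
Decoded message: BGCFE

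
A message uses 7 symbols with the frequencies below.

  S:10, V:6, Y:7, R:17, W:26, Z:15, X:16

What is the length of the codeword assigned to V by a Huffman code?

4

Build the tree from the bottom:
V(6) + Y(7) → 13
S(10) + 13 → 23
Z(15) + X(16) → 31
R(17) + 23 → 40
W(26) + 31 → 57
40 + 57 → 97
V's leaf is at depth 4, giving a 4-bit codeword.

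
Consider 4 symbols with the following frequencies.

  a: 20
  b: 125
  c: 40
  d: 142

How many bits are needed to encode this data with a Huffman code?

Build the Huffman tree bottom-up:
a(20) + c(40) → 60
60 + b(125) → 185
d(142) + 185 → 327
The encoded length is the sum of every internal node's weight: 60 + 185 + 327 = 572 bits.

572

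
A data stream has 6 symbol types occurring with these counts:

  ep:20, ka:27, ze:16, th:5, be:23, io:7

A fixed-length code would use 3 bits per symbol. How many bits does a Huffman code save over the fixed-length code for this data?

58

Fixed-length: 3 bits × 98 symbols = 294 bits.
Huffman merges:
th(5) + io(7) → 12
12 + ze(16) → 28
ep(20) + be(23) → 43
ka(27) + 28 → 55
43 + 55 → 98
Huffman total = 12 + 28 + 43 + 55 + 98 = 236 bits.
Saving = 294 − 236 = 58 bits.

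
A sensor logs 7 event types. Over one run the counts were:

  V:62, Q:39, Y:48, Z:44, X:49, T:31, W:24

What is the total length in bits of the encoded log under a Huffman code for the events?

829

Greedily combine the two least-frequent nodes:
combine W(24), T(31) → 55
combine Q(39), Z(44) → 83
combine Y(48), X(49) → 97
combine 55, V(62) → 117
combine 83, 97 → 180
combine 117, 180 → 297
Each symbol's bit-cost is frequency × depth; summing gives 829 bits (equivalently 55 + 83 + 97 + 117 + 180 + 297).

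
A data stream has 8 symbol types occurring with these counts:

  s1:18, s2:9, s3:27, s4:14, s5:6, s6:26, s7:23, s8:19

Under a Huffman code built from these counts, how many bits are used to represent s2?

Build the tree from the bottom:
merge s5(6) and s2(9): 15
merge s4(14) and 15: 29
merge s1(18) and s8(19): 37
merge s7(23) and s6(26): 49
merge s3(27) and 29: 56
merge 37 and 49: 86
merge 56 and 86: 142
The subtree containing s2 is merged 4 times, so code length = 4.

4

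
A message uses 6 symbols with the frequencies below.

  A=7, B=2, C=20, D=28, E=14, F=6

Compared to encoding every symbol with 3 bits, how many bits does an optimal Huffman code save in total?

Fixed-length: 3 bits × 77 symbols = 231 bits.
Huffman merges:
combine B(2), F(6) → 8
combine A(7), 8 → 15
combine E(14), 15 → 29
combine C(20), D(28) → 48
combine 29, 48 → 77
Huffman total = 8 + 15 + 29 + 48 + 77 = 177 bits.
Saving = 231 − 177 = 54 bits.

54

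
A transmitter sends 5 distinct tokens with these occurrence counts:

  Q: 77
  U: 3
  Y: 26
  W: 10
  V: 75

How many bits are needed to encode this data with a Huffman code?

Merge the two smallest weights repeatedly:
merge U(3) and W(10): 13
merge 13 and Y(26): 39
merge 39 and V(75): 114
merge Q(77) and 114: 191
Total encoded bits = sum of merged weights = 13 + 39 + 114 + 191 = 357.

357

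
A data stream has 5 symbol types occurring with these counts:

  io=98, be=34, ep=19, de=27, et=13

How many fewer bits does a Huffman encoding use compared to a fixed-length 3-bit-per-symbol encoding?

Fixed-length: 3 bits × 191 symbols = 573 bits.
Huffman merges:
merge et(13) and ep(19): 32
merge de(27) and 32: 59
merge be(34) and 59: 93
merge 93 and io(98): 191
Huffman total = 32 + 59 + 93 + 191 = 375 bits.
Saving = 573 − 375 = 198 bits.

198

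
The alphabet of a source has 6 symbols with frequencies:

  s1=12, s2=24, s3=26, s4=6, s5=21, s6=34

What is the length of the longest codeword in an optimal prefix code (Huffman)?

4

Merge the two lowest-weight nodes at each step:
combine s4(6), s1(12) → 18
combine 18, s5(21) → 39
combine s2(24), s3(26) → 50
combine s6(34), 39 → 73
combine 50, 73 → 123
The rarest symbols sit at the bottom; the longest codeword is 4 bits.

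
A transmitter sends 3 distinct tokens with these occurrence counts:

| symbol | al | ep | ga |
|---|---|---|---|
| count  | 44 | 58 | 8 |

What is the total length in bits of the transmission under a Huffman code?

Merge the two smallest weights repeatedly:
ga(8) + al(44) → 52
52 + ep(58) → 110
The encoded length is the sum of every internal node's weight: 52 + 110 = 162 bits.

162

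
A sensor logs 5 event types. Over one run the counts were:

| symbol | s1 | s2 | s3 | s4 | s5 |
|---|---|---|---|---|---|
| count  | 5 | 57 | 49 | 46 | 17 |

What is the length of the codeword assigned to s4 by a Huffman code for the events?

2

Huffman merges, smallest pair first:
combine s1(5), s5(17) → 22
combine 22, s4(46) → 68
combine s3(49), s2(57) → 106
combine 68, 106 → 174
s4's leaf is at depth 2, giving a 2-bit codeword.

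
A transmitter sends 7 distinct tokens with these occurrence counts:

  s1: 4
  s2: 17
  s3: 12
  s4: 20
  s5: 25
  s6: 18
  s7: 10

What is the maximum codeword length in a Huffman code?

Merge the two lowest-weight nodes at each step:
s1(4) + s7(10) → 14
s3(12) + 14 → 26
s2(17) + s6(18) → 35
s4(20) + s5(25) → 45
26 + 35 → 61
45 + 61 → 106
Maximum depth reached is 4.

4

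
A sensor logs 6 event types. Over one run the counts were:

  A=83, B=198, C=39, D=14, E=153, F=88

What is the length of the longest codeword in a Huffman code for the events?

4

Merge the two lowest-weight nodes at each step:
D(14) + C(39) → 53
53 + A(83) → 136
F(88) + 136 → 224
E(153) + B(198) → 351
224 + 351 → 575
The rarest symbols sit at the bottom; the longest codeword is 4 bits.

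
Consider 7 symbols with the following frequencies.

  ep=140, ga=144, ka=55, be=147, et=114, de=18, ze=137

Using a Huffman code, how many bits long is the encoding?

2047

Build the Huffman tree bottom-up:
combine de(18), ka(55) → 73
combine 73, et(114) → 187
combine ze(137), ep(140) → 277
combine ga(144), be(147) → 291
combine 187, 277 → 464
combine 291, 464 → 755
The encoded length is the sum of every internal node's weight: 73 + 187 + 277 + 291 + 464 + 755 = 2047 bits.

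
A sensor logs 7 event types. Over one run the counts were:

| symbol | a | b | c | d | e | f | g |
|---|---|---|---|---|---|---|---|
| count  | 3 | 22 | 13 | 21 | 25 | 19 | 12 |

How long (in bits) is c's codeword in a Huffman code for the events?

3

Repeatedly merge the two smallest:
a(3) + g(12) → 15
c(13) + 15 → 28
f(19) + d(21) → 40
b(22) + e(25) → 47
28 + 40 → 68
47 + 68 → 115
c sits 3 levels below the root, so its codeword is 3 bits.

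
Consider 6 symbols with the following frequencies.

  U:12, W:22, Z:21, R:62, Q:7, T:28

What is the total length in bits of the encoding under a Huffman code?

Build the Huffman tree bottom-up:
merge Q(7) and U(12): 19
merge 19 and Z(21): 40
merge W(22) and T(28): 50
merge 40 and 50: 90
merge R(62) and 90: 152
Each symbol's bit-cost is frequency × depth; summing gives 351 bits (equivalently 19 + 40 + 50 + 90 + 152).

351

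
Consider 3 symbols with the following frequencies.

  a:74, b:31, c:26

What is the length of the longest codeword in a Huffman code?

Merge the two lowest-weight nodes at each step:
combine c(26), b(31) → 57
combine 57, a(74) → 131
The first pair merged (c, b) ends up deepest, at depth 2.

2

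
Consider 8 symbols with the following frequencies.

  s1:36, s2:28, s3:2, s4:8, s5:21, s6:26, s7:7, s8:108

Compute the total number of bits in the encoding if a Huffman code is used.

556

Build the Huffman tree bottom-up:
s3(2) + s7(7) → 9
s4(8) + 9 → 17
17 + s5(21) → 38
s6(26) + s2(28) → 54
s1(36) + 38 → 74
54 + 74 → 128
s8(108) + 128 → 236
The encoded length is the sum of every internal node's weight: 9 + 17 + 38 + 54 + 74 + 128 + 236 = 556 bits.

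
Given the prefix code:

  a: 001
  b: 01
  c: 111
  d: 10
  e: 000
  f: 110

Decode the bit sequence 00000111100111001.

eacafb

Read left to right; each codeword is recognised as soon as it completes (prefix code):
  000→e | 001→a | 111→c | 001→a | 110→f | 01→b
Decoded message: eacafb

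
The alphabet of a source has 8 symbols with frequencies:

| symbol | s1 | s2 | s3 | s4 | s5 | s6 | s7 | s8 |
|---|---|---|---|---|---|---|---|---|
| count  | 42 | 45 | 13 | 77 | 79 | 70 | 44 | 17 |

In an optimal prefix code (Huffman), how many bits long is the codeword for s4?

2

Build the tree from the bottom:
s3(13) + s8(17) → 30
30 + s1(42) → 72
s7(44) + s2(45) → 89
s6(70) + 72 → 142
s4(77) + s5(79) → 156
89 + 142 → 231
156 + 231 → 387
s4 sits 2 levels below the root, so its codeword is 2 bits.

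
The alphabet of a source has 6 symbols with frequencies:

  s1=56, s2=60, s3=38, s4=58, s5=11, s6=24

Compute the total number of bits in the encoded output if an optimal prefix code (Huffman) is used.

602

Merge the two smallest weights repeatedly:
merge s5(11) and s6(24): 35
merge 35 and s3(38): 73
merge s1(56) and s4(58): 114
merge s2(60) and 73: 133
merge 114 and 133: 247
The encoded length is the sum of every internal node's weight: 35 + 73 + 114 + 133 + 247 = 602 bits.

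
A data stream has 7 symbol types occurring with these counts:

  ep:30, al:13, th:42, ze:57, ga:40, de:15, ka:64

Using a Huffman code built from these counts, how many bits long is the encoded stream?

690

Merge the two smallest weights repeatedly:
combine al(13), de(15) → 28
combine 28, ep(30) → 58
combine ga(40), th(42) → 82
combine ze(57), 58 → 115
combine ka(64), 82 → 146
combine 115, 146 → 261
The encoded length is the sum of every internal node's weight: 28 + 58 + 82 + 115 + 146 + 261 = 690 bits.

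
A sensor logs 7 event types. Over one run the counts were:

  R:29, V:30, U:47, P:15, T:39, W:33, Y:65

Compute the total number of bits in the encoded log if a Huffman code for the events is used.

706

Merge the two smallest weights repeatedly:
merge P(15) and R(29): 44
merge V(30) and W(33): 63
merge T(39) and 44: 83
merge U(47) and 63: 110
merge Y(65) and 83: 148
merge 110 and 148: 258
Each symbol's bit-cost is frequency × depth; summing gives 706 bits (equivalently 44 + 63 + 83 + 110 + 148 + 258).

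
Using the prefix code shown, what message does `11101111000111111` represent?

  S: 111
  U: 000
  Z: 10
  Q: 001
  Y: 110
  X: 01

SXSUSS

Read left to right; each codeword is recognised as soon as it completes (prefix code):
  111→S | 01→X | 111→S | 000→U | 111→S | 111→S
Decoded message: SXSUSS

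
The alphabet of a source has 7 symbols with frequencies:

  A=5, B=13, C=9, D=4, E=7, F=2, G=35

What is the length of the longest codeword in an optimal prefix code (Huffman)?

Merge the two lowest-weight nodes at each step:
merge F(2) and D(4): 6
merge A(5) and 6: 11
merge E(7) and C(9): 16
merge 11 and B(13): 24
merge 16 and 24: 40
merge G(35) and 40: 75
The rarest symbols sit at the bottom; the longest codeword is 5 bits.

5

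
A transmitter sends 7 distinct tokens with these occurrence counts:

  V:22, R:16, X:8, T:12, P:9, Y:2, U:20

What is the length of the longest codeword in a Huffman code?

Merge the two lowest-weight nodes at each step:
Y(2) + X(8) → 10
P(9) + 10 → 19
T(12) + R(16) → 28
19 + U(20) → 39
V(22) + 28 → 50
39 + 50 → 89
Maximum depth reached is 4.

4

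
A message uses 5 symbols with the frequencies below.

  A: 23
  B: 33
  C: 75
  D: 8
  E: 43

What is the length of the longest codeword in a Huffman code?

4

Merge the two lowest-weight nodes at each step:
D(8) + A(23) → 31
31 + B(33) → 64
E(43) + 64 → 107
C(75) + 107 → 182
The rarest symbols sit at the bottom; the longest codeword is 4 bits.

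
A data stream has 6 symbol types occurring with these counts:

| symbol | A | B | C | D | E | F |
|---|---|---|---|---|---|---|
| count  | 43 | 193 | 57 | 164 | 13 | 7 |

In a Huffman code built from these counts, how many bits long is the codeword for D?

Huffman merges, smallest pair first:
combine F(7), E(13) → 20
combine 20, A(43) → 63
combine C(57), 63 → 120
combine 120, D(164) → 284
combine B(193), 284 → 477
The subtree containing D is merged 2 times, so code length = 2.

2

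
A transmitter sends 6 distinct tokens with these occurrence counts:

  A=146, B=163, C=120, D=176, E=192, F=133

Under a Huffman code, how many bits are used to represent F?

Repeatedly merge the two smallest:
merge C(120) and F(133): 253
merge A(146) and B(163): 309
merge D(176) and E(192): 368
merge 253 and 309: 562
merge 368 and 562: 930
The subtree containing F is merged 3 times, so code length = 3.

3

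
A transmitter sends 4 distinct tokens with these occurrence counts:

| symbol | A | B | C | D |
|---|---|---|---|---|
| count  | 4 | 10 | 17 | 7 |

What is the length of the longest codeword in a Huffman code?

3

Merge the two lowest-weight nodes at each step:
A(4) + D(7) → 11
B(10) + 11 → 21
C(17) + 21 → 38
The first pair merged (A, D) ends up deepest, at depth 3.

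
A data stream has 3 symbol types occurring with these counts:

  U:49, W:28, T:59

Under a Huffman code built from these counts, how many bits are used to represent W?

2

Repeatedly merge the two smallest:
merge W(28) and U(49): 77
merge T(59) and 77: 136
W sits 2 levels below the root, so its codeword is 2 bits.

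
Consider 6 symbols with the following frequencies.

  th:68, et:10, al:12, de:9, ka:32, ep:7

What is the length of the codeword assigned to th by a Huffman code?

1

Repeatedly merge the two smallest:
merge ep(7) and de(9): 16
merge et(10) and al(12): 22
merge 16 and 22: 38
merge ka(32) and 38: 70
merge th(68) and 70: 138
th sits one level below the root: a 1-bit codeword.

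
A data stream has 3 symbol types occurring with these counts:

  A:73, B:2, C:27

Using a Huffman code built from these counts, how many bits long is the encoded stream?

Greedily combine the two least-frequent nodes:
merge B(2) and C(27): 29
merge 29 and A(73): 102
Total encoded bits = sum of merged weights = 29 + 102 = 131.

131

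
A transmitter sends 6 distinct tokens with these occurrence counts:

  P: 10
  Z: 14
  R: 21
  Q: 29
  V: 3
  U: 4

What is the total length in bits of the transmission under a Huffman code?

186

Build the Huffman tree bottom-up:
V(3) + U(4) → 7
7 + P(10) → 17
Z(14) + 17 → 31
R(21) + Q(29) → 50
31 + 50 → 81
Total encoded bits = sum of merged weights = 7 + 17 + 31 + 50 + 81 = 186.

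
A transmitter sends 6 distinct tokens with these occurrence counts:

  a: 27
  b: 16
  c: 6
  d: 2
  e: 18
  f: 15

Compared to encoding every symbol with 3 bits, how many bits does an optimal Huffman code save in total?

Fixed-length: 3 bits × 84 symbols = 252 bits.
Huffman merges:
d(2) + c(6) → 8
8 + f(15) → 23
b(16) + e(18) → 34
23 + a(27) → 50
34 + 50 → 84
Huffman total = 8 + 23 + 34 + 50 + 84 = 199 bits.
Saving = 252 − 199 = 53 bits.

53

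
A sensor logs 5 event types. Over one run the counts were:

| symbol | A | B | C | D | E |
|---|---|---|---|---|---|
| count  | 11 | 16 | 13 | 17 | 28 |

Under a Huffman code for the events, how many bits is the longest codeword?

Merge the two lowest-weight nodes at each step:
A(11) + C(13) → 24
B(16) + D(17) → 33
24 + E(28) → 52
33 + 52 → 85
The rarest symbols sit at the bottom; the longest codeword is 3 bits.

3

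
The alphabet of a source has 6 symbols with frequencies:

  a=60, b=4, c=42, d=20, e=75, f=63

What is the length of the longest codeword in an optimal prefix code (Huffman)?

4

Merge the two lowest-weight nodes at each step:
b(4) + d(20) → 24
24 + c(42) → 66
a(60) + f(63) → 123
66 + e(75) → 141
123 + 141 → 264
The rarest symbols sit at the bottom; the longest codeword is 4 bits.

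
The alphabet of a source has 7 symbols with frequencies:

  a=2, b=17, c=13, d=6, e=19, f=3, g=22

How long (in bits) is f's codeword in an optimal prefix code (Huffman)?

Repeatedly merge the two smallest:
a(2) + f(3) → 5
5 + d(6) → 11
11 + c(13) → 24
b(17) + e(19) → 36
g(22) + 24 → 46
36 + 46 → 82
f sits 5 levels below the root, so its codeword is 5 bits.

5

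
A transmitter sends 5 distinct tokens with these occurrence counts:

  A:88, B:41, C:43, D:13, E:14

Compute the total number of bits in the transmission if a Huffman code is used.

405

Build the Huffman tree bottom-up:
merge D(13) and E(14): 27
merge 27 and B(41): 68
merge C(43) and 68: 111
merge A(88) and 111: 199
The encoded length is the sum of every internal node's weight: 27 + 68 + 111 + 199 = 405 bits.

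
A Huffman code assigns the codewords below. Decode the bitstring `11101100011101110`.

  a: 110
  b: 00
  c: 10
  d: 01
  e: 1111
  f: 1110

fabff

Read left to right; each codeword is recognised as soon as it completes (prefix code):
  1110→f | 110→a | 00→b | 1110→f | 1110→f
Decoded message: fabff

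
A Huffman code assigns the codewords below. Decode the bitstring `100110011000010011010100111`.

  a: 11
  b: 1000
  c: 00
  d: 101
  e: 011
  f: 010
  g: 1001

ggbfefga

Read left to right; each codeword is recognised as soon as it completes (prefix code):
  1001→g | 1001→g | 1000→b | 010→f | 011→e | 010→f | 1001→g | 11→a
Decoded message: ggbfefga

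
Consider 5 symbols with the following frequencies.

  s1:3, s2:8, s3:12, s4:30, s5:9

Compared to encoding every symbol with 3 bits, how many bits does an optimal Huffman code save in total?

61

Fixed-length: 3 bits × 62 symbols = 186 bits.
Huffman merges:
merge s1(3) and s2(8): 11
merge s5(9) and 11: 20
merge s3(12) and 20: 32
merge s4(30) and 32: 62
Huffman total = 11 + 20 + 32 + 62 = 125 bits.
Saving = 186 − 125 = 61 bits.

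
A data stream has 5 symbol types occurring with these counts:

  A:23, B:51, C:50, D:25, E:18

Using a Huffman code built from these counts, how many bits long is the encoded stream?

375

Greedily combine the two least-frequent nodes:
combine E(18), A(23) → 41
combine D(25), 41 → 66
combine C(50), B(51) → 101
combine 66, 101 → 167
Each symbol's bit-cost is frequency × depth; summing gives 375 bits (equivalently 41 + 66 + 101 + 167).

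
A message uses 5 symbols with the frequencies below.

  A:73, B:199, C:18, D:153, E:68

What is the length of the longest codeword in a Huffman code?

Merge the two lowest-weight nodes at each step:
combine C(18), E(68) → 86
combine A(73), 86 → 159
combine D(153), 159 → 312
combine B(199), 312 → 511
Maximum depth reached is 4.

4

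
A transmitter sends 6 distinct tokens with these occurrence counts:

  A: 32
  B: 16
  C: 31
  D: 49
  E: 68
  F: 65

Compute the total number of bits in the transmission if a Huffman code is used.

648

Merge the two smallest weights repeatedly:
merge B(16) and C(31): 47
merge A(32) and 47: 79
merge D(49) and F(65): 114
merge E(68) and 79: 147
merge 114 and 147: 261
Total encoded bits = sum of merged weights = 47 + 79 + 114 + 147 + 261 = 648.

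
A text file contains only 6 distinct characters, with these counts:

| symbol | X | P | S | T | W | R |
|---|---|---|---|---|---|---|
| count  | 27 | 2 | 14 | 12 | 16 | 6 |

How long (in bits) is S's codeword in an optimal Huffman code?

2

Huffman merges, smallest pair first:
combine P(2), R(6) → 8
combine 8, T(12) → 20
combine S(14), W(16) → 30
combine 20, X(27) → 47
combine 30, 47 → 77
S sits 2 levels below the root, so its codeword is 2 bits.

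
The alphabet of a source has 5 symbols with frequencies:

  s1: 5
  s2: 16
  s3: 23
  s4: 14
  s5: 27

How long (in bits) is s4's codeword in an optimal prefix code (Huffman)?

3

Huffman merges, smallest pair first:
merge s1(5) and s4(14): 19
merge s2(16) and 19: 35
merge s3(23) and s5(27): 50
merge 35 and 50: 85
s4 sits 3 levels below the root, so its codeword is 3 bits.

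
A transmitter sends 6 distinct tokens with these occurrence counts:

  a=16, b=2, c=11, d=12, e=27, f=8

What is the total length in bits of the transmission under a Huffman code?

Merge the two smallest weights repeatedly:
b(2) + f(8) → 10
10 + c(11) → 21
d(12) + a(16) → 28
21 + e(27) → 48
28 + 48 → 76
The encoded length is the sum of every internal node's weight: 10 + 21 + 28 + 48 + 76 = 183 bits.

183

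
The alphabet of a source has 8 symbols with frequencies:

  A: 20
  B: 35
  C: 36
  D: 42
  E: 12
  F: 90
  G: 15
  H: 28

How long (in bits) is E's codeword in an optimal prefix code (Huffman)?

Build the tree from the bottom:
E(12) + G(15) → 27
A(20) + 27 → 47
H(28) + B(35) → 63
C(36) + D(42) → 78
47 + 63 → 110
78 + F(90) → 168
110 + 168 → 278
The subtree containing E is merged 4 times, so code length = 4.

4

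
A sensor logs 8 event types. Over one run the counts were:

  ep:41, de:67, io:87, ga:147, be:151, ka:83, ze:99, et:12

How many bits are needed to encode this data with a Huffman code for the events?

Greedily combine the two least-frequent nodes:
merge et(12) and ep(41): 53
merge 53 and de(67): 120
merge ka(83) and io(87): 170
merge ze(99) and 120: 219
merge ga(147) and be(151): 298
merge 170 and 219: 389
merge 298 and 389: 687
Total encoded bits = sum of merged weights = 53 + 120 + 170 + 219 + 298 + 389 + 687 = 1936.

1936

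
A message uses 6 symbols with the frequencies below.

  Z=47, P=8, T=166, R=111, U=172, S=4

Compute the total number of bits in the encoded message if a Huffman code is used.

Merge the two smallest weights repeatedly:
merge S(4) and P(8): 12
merge 12 and Z(47): 59
merge 59 and R(111): 170
merge T(166) and 170: 336
merge U(172) and 336: 508
Each symbol's bit-cost is frequency × depth; summing gives 1085 bits (equivalently 12 + 59 + 170 + 336 + 508).

1085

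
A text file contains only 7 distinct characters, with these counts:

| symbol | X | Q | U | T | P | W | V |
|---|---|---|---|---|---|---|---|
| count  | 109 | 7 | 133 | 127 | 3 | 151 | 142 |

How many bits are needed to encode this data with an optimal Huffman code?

Greedily combine the two least-frequent nodes:
P(3) + Q(7) → 10
10 + X(109) → 119
119 + T(127) → 246
U(133) + V(142) → 275
W(151) + 246 → 397
275 + 397 → 672
Each symbol's bit-cost is frequency × depth; summing gives 1719 bits (equivalently 10 + 119 + 246 + 275 + 397 + 672).

1719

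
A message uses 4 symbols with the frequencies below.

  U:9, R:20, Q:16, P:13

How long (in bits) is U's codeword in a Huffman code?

Huffman merges, smallest pair first:
merge U(9) and P(13): 22
merge Q(16) and R(20): 36
merge 22 and 36: 58
U sits 2 levels below the root, so its codeword is 2 bits.

2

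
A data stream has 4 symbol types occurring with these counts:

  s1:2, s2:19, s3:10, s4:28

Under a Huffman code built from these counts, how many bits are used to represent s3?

3

Huffman merges, smallest pair first:
s1(2) + s3(10) → 12
12 + s2(19) → 31
s4(28) + 31 → 59
s3 sits 3 levels below the root, so its codeword is 3 bits.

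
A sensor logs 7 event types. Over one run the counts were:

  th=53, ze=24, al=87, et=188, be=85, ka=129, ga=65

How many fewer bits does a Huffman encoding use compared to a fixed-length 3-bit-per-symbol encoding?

Fixed-length: 3 bits × 631 symbols = 1893 bits.
Huffman merges:
combine ze(24), th(53) → 77
combine ga(65), 77 → 142
combine be(85), al(87) → 172
combine ka(129), 142 → 271
combine 172, et(188) → 360
combine 271, 360 → 631
Huffman total = 77 + 142 + 172 + 271 + 360 + 631 = 1653 bits.
Saving = 1893 − 1653 = 240 bits.

240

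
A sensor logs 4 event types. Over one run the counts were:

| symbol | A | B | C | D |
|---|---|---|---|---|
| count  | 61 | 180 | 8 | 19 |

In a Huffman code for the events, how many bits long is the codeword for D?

3

Build the tree from the bottom:
C(8) + D(19) → 27
27 + A(61) → 88
88 + B(180) → 268
D sits 3 levels below the root, so its codeword is 3 bits.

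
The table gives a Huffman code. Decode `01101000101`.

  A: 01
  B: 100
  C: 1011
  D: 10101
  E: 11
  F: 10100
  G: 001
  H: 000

AFAA

Read left to right; each codeword is recognised as soon as it completes (prefix code):
  01→A | 10100→F | 01→A | 01→A
Decoded message: AFAA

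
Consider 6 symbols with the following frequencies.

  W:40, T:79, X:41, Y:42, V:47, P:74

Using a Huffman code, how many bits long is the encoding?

816

Greedily combine the two least-frequent nodes:
merge W(40) and X(41): 81
merge Y(42) and V(47): 89
merge P(74) and T(79): 153
merge 81 and 89: 170
merge 153 and 170: 323
Each symbol's bit-cost is frequency × depth; summing gives 816 bits (equivalently 81 + 89 + 153 + 170 + 323).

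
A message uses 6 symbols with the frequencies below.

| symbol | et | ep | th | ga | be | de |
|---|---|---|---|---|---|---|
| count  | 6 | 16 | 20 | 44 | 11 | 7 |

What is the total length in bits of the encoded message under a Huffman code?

Build the Huffman tree bottom-up:
merge et(6) and de(7): 13
merge be(11) and 13: 24
merge ep(16) and th(20): 36
merge 24 and 36: 60
merge ga(44) and 60: 104
Each symbol's bit-cost is frequency × depth; summing gives 237 bits (equivalently 13 + 24 + 36 + 60 + 104).

237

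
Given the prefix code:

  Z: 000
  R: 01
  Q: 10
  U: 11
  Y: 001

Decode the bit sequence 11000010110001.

UZRRQY

Read left to right; each codeword is recognised as soon as it completes (prefix code):
  11→U | 000→Z | 01→R | 01→R | 10→Q | 001→Y
Decoded message: UZRRQY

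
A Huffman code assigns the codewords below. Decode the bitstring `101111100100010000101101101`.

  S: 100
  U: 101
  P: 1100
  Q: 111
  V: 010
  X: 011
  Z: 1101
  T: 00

UQSSVTVZU

Read left to right; each codeword is recognised as soon as it completes (prefix code):
  101→U | 111→Q | 100→S | 100→S | 010→V | 00→T | 010→V | 1101→Z | 101→U
Decoded message: UQSSVTVZU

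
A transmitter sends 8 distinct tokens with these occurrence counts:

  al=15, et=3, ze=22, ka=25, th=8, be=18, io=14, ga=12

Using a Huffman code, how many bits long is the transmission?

Merge the two smallest weights repeatedly:
merge et(3) and th(8): 11
merge 11 and ga(12): 23
merge io(14) and al(15): 29
merge be(18) and ze(22): 40
merge 23 and ka(25): 48
merge 29 and 40: 69
merge 48 and 69: 117
Each symbol's bit-cost is frequency × depth; summing gives 337 bits (equivalently 11 + 23 + 29 + 40 + 48 + 69 + 117).

337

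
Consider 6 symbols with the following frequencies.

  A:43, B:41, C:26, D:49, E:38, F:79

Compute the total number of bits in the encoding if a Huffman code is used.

700

Merge the two smallest weights repeatedly:
C(26) + E(38) → 64
B(41) + A(43) → 84
D(49) + 64 → 113
F(79) + 84 → 163
113 + 163 → 276
Total encoded bits = sum of merged weights = 64 + 84 + 113 + 163 + 276 = 700.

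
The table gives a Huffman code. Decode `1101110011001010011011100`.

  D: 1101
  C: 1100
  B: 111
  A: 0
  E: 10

DCCEEADC

Read left to right; each codeword is recognised as soon as it completes (prefix code):
  1101→D | 1100→C | 1100→C | 10→E | 10→E | 0→A | 1101→D | 1100→C
Decoded message: DCCEEADC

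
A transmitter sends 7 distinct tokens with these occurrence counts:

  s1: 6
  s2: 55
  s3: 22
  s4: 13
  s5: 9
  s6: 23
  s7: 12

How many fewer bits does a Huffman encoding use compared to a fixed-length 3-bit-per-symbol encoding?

Fixed-length: 3 bits × 140 symbols = 420 bits.
Huffman merges:
s1(6) + s5(9) → 15
s7(12) + s4(13) → 25
15 + s3(22) → 37
s6(23) + 25 → 48
37 + 48 → 85
s2(55) + 85 → 140
Huffman total = 15 + 25 + 37 + 48 + 85 + 140 = 350 bits.
Saving = 420 − 350 = 70 bits.

70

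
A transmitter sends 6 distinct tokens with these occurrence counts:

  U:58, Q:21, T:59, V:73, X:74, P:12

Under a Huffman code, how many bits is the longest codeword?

Merge the two lowest-weight nodes at each step:
P(12) + Q(21) → 33
33 + U(58) → 91
T(59) + V(73) → 132
X(74) + 91 → 165
132 + 165 → 297
The rarest symbols sit at the bottom; the longest codeword is 4 bits.

4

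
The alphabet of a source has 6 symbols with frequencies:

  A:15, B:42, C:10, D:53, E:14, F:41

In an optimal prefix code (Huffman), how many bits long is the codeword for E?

Huffman merges, smallest pair first:
C(10) + E(14) → 24
A(15) + 24 → 39
39 + F(41) → 80
B(42) + D(53) → 95
80 + 95 → 175
E's leaf is at depth 4, giving a 4-bit codeword.

4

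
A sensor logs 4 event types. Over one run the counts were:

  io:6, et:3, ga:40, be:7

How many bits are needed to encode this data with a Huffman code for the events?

Merge the two smallest weights repeatedly:
et(3) + io(6) → 9
be(7) + 9 → 16
16 + ga(40) → 56
Total encoded bits = sum of merged weights = 9 + 16 + 56 = 81.

81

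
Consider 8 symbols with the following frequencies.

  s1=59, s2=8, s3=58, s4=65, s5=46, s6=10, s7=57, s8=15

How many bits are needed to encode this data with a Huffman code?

Build the Huffman tree bottom-up:
combine s2(8), s6(10) → 18
combine s8(15), 18 → 33
combine 33, s5(46) → 79
combine s7(57), s3(58) → 115
combine s1(59), s4(65) → 124
combine 79, 115 → 194
combine 124, 194 → 318
Total encoded bits = sum of merged weights = 18 + 33 + 79 + 115 + 124 + 194 + 318 = 881.

881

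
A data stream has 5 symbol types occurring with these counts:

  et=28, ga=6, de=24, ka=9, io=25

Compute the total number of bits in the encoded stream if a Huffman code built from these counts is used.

199

Build the Huffman tree bottom-up:
merge ga(6) and ka(9): 15
merge 15 and de(24): 39
merge io(25) and et(28): 53
merge 39 and 53: 92
Total encoded bits = sum of merged weights = 15 + 39 + 53 + 92 = 199.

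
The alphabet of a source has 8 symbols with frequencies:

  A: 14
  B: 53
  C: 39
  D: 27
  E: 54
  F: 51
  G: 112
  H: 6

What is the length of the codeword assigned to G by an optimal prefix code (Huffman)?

Huffman merges, smallest pair first:
H(6) + A(14) → 20
20 + D(27) → 47
C(39) + 47 → 86
F(51) + B(53) → 104
E(54) + 86 → 140
104 + G(112) → 216
140 + 216 → 356
G sits 2 levels below the root, so its codeword is 2 bits.

2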